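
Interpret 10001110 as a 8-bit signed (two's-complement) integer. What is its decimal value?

-114

pattern = 10001110 (MSB is 1 ⇒ negative)
Invert: 01110001, add 1 → 01110010 = 114, so the value is -114.
(Equivalently: 142 - 2^8 = 142 - 256 = -114.)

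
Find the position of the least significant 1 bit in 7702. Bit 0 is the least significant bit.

1

7702 = 1111000010110
Trailing zeros: 1, so the lowest set bit is bit 1 (value 2).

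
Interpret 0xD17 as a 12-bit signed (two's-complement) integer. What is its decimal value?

pattern = 110100010111 (MSB is 1 ⇒ negative)
Invert: 001011101000, add 1 → 001011101001 = 745, so the value is -745.
(Equivalently: 3351 - 2^12 = 3351 - 4096 = -745.)

-745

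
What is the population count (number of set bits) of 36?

2

36 = 100100
Count the 1s: 1 + 1 = 2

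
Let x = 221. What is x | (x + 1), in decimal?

x = 11011101 = 221
x + 1 = 11011110
OR    = 11011111 = 223
(x | (x + 1) sets the lowest cleared bit.)

223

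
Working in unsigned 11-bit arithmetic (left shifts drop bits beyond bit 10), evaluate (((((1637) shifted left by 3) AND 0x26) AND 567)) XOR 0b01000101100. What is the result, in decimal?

1637 = 11001100101
→ shifted left by 3 (mod 2^11) → 01100101000 = 808
0x26 = 00000100110
→ AND → 00000100000 = 32
567 = 01000110111
→ AND → 00000100000 = 32
0b01000101100 = 01000101100
→ XOR → 01000001100 = 524

524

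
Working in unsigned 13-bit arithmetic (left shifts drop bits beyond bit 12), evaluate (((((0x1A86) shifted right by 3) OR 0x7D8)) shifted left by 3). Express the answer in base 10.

7872

0x1A86 = 1101010000110
→ shifted right by 3 → 0001101010000 = 848
0x7D8 = 0011111011000
→ OR → 0011111011000 = 2008
→ shifted left by 3 (mod 2^13) → 1111011000000 = 7872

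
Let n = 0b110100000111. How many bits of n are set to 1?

n = 110100000111
Count the 1s: 1 + 1 + 1 + 1 + 1 + 1 = 6

6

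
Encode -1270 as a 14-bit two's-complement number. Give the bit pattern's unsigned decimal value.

15114

1270 in 14 bits: 00010011110110
Invert: 11101100001001
Add 1:  11101100001010 = 15114
(Check: 2^14 - 1270 = 16384 - 1270 = 15114.)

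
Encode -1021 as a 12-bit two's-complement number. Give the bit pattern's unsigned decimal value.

1021 in 12 bits: 001111111101
Invert: 110000000010
Add 1:  110000000011 = 3075
(Check: 2^12 - 1021 = 4096 - 1021 = 3075.)

3075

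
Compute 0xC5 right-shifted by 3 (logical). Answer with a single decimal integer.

0xC5 = 11000101
shift right by 3 → 00011000 = 24
(equivalently, floor(197 / 8))

24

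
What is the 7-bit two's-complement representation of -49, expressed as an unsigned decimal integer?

79

49 in 7 bits: 0110001
Invert: 1001110
Add 1:  1001111 = 79
(Check: 2^7 - 49 = 128 - 49 = 79.)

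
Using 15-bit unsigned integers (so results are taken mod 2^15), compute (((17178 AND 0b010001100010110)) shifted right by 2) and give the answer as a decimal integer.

196

17178 = 100001100011010
0b010001100010110 = 010001100010110
→ AND → 000001100010010 = 786
→ shifted right by 2 → 000000011000100 = 196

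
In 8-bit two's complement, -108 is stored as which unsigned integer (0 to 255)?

108 in 8 bits: 01101100
Invert: 10010011
Add 1:  10010100 = 148
(Check: 2^8 - 108 = 256 - 108 = 148.)

148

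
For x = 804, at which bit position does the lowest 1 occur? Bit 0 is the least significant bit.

804 = 1100100100
Trailing zeros: 2, so the lowest set bit is bit 2 (value 4).

2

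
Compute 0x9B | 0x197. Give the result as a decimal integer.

415

0x9B = 010011011
0x197 = 110010111
 OR → 110011111 = 415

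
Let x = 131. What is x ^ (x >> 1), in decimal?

194

x = 10000011 = 131
x>>1 = 01000001
XOR  = 11000010 = 194
(x ^ (x >> 1) gives the standard binary-reflected Gray code of x.)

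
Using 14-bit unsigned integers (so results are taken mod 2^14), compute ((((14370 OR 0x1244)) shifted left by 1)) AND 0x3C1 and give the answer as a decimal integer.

14370 = 11100000100010
0x1244 = 01001001000100
→ OR → 11101001100110 = 14950
→ shifted left by 1 (mod 2^14) → 11010011001100 = 13516
0x3C1 = 00001111000001
→ AND → 00000011000000 = 192

192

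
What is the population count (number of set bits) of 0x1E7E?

10

0x1E7E = 1111001111110
Count the 1s: 1 + 1 + 1 + 1 + 1 + 1 + 1 + 1 + 1 + 1 = 10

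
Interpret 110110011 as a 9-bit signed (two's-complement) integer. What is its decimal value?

-77

pattern = 110110011 (MSB is 1 ⇒ negative)
Invert: 001001100, add 1 → 001001101 = 77, so the value is -77.
(Equivalently: 435 - 2^9 = 435 - 512 = -77.)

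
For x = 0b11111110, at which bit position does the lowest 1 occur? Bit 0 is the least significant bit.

0b11111110 = 11111110
Trailing zeros: 1, so the lowest set bit is bit 1 (value 2).

1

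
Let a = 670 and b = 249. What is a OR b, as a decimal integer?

670 = 1010011110
249 = 0011111001
 OR → 1011111111 = 767

767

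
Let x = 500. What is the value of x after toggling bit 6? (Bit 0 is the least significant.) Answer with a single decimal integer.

436

x = 0111110100
bit 6 is currently 1; toggle it via x ^ (1 << 6) = x ^ 64
→ 0110110100 = 436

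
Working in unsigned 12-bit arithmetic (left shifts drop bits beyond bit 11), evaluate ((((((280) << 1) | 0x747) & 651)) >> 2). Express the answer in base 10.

128

280 = 000100011000
→ << 1 (mod 2^12) → 001000110000 = 560
0x747 = 011101000111
→ | → 011101110111 = 1911
651 = 001010001011
→ & → 001000000011 = 515
→ >> 2 → 000010000000 = 128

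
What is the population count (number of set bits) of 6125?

10

6125 = 1011111101101
Count the 1s: 1 + 1 + 1 + 1 + 1 + 1 + 1 + 1 + 1 + 1 = 10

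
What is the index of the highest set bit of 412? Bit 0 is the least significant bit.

412 = 110011100
The topmost 1 is at position 8 (since 2^8 = 256 ≤ 412 < 512).

8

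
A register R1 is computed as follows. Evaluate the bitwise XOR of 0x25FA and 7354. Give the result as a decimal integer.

14656

0x25FA = 10010111111010
7354 = 01110010111010
XOR → 11100101000000 = 14656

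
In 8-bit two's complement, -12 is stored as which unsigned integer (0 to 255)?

12 in 8 bits: 00001100
Invert: 11110011
Add 1:  11110100 = 244
(Check: 2^8 - 12 = 256 - 12 = 244.)

244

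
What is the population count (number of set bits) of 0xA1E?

6

0xA1E = 101000011110
Count the 1s: 1 + 1 + 1 + 1 + 1 + 1 = 6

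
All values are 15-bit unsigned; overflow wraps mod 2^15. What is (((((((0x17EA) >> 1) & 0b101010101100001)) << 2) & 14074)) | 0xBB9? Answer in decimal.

0x17EA = 001011111101010
→ >> 1 → 000101111110101 = 3061
0b101010101100001 = 101010101100001
→ & → 000000101100001 = 353
→ << 2 (mod 2^15) → 000010110000100 = 1412
14074 = 011011011111010
→ & → 000010010000000 = 1152
0xBB9 = 000101110111001
→ | → 000111110111001 = 4025

4025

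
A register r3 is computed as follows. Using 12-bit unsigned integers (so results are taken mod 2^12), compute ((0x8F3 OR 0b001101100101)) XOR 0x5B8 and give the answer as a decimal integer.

3663

0x8F3 = 100011110011
0b001101100101 = 001101100101
→ OR → 101111110111 = 3063
0x5B8 = 010110111000
→ XOR → 111001001111 = 3663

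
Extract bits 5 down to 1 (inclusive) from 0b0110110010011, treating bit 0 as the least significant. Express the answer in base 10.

v = 0110110010011
Shift right by 1: 011011001001
Mask low 5 bits: 01001 = 9

9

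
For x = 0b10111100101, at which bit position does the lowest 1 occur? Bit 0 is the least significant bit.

0

0b10111100101 = 10111100101
Trailing zeros: 0, so the lowest set bit is bit 0 (value 1).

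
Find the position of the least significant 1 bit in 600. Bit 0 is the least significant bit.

600 = 1001011000
Trailing zeros: 3, so the lowest set bit is bit 3 (value 8).

3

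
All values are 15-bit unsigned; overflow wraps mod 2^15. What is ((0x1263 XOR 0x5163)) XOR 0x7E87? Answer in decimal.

0x1263 = 001001001100011
0x5163 = 101000101100011
→ XOR → 100001100000000 = 17152
0x7E87 = 111111010000111
→ XOR → 011110110000111 = 15751

15751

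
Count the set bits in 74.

3

74 = 1001010
Count the 1s: 1 + 1 + 1 = 3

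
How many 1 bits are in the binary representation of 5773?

5773 = 1011010001101
Count the 1s: 1 + 1 + 1 + 1 + 1 + 1 + 1 = 7

7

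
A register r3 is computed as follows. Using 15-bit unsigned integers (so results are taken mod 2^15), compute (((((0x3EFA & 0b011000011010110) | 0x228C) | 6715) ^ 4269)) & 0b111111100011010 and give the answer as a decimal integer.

0x3EFA = 011111011111010
0b011000011010110 = 011000011010110
→ & → 011000011010010 = 12498
0x228C = 010001010001100
→ | → 011001011011110 = 13022
6715 = 001101000111011
→ | → 011101011111111 = 15103
4269 = 001000010101101
→ ^ → 010101001010010 = 10834
0b111111100011010 = 111111100011010
→ & → 010101000010010 = 10770

10770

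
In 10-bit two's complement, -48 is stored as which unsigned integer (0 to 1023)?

48 in 10 bits: 0000110000
Invert: 1111001111
Add 1:  1111010000 = 976
(Check: 2^10 - 48 = 1024 - 48 = 976.)

976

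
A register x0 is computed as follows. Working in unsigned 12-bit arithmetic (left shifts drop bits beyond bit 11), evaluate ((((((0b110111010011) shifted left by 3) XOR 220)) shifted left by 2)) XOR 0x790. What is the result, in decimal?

0b110111010011 = 110111010011
→ shifted left by 3 (mod 2^12) → 111010011000 = 3736
220 = 000011011100
→ XOR → 111001000100 = 3652
→ shifted left by 2 (mod 2^12) → 100100010000 = 2320
0x790 = 011110010000
→ XOR → 111010000000 = 3712

3712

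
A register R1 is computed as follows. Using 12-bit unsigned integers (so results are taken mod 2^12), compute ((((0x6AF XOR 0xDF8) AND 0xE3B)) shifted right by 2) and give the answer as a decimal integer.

644

0x6AF = 011010101111
0xDF8 = 110111111000
→ XOR → 101101010111 = 2903
0xE3B = 111000111011
→ AND → 101000010011 = 2579
→ shifted right by 2 → 001010000100 = 644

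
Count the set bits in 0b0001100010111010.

7

n = 1100010111010
Count the 1s: 1 + 1 + 1 + 1 + 1 + 1 + 1 = 7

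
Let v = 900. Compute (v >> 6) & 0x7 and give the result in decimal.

6

v = 001110000100
Shift right by 6: 001110
Mask low 3 bits: 110 = 6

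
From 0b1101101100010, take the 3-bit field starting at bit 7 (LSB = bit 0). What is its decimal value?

v = 1101101100010
Shift right by 7: 110110
Mask low 3 bits: 110 = 6

6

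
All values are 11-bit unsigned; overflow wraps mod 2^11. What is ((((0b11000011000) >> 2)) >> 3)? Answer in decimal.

0b11000011000 = 11000011000
→ >> 2 → 00110000110 = 390
→ >> 3 → 00000110000 = 48

48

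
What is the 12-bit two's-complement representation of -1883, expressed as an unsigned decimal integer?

1883 in 12 bits: 011101011011
Invert: 100010100100
Add 1:  100010100101 = 2213
(Check: 2^12 - 1883 = 4096 - 1883 = 2213.)

2213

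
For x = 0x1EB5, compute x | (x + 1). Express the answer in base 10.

7863

x = 1111010110101 = 7861
x + 1 = 1111010110110
OR    = 1111010110111 = 7863
(x | (x + 1) sets the lowest cleared bit.)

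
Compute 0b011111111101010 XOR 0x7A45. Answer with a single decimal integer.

a = 011111111101010
0x7A45 = 111101001000101
XOR → 100010110101111 = 17839

17839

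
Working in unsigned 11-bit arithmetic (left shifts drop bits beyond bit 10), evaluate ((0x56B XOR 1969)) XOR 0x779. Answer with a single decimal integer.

1443

0x56B = 10101101011
1969 = 11110110001
→ XOR → 01011011010 = 730
0x779 = 11101111001
→ XOR → 10110100011 = 1443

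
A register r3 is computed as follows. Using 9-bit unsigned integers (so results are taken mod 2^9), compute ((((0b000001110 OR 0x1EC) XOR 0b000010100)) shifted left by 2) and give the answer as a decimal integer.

488

0b000001110 = 000001110
0x1EC = 111101100
→ OR → 111101110 = 494
0b000010100 = 000010100
→ XOR → 111111010 = 506
→ shifted left by 2 (mod 2^9) → 111101000 = 488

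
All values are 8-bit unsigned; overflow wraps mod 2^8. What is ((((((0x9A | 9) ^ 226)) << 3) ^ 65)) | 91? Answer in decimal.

0x9A = 10011010
9 = 00001001
→ | → 10011011 = 155
226 = 11100010
→ ^ → 01111001 = 121
→ << 3 (mod 2^8) → 11001000 = 200
65 = 01000001
→ ^ → 10001001 = 137
91 = 01011011
→ | → 11011011 = 219

219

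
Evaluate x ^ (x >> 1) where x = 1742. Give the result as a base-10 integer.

x = 11011001110 = 1742
x>>1 = 01101100111
XOR  = 10110101001 = 1449
(x ^ (x >> 1) gives the standard binary-reflected Gray code of x.)

1449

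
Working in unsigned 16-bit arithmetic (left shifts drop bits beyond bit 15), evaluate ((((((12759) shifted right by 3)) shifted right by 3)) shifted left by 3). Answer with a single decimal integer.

1592

12759 = 0011000111010111
→ shifted right by 3 → 0000011000111010 = 1594
→ shifted right by 3 → 0000000011000111 = 199
→ shifted left by 3 (mod 2^16) → 0000011000111000 = 1592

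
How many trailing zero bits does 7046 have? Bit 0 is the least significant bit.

7046 = 1101110000110
Trailing zeros: 1, so the lowest set bit is bit 1 (value 2).

1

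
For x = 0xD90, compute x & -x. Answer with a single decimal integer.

16

x = 110110010000 = 3472
-x (two's complement) = …001001110000
AND   = 000000010000 = 16
(x & -x isolates the lowest set bit of x.)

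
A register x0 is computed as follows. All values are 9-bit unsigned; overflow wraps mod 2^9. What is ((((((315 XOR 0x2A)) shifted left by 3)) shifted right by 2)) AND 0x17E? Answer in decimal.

315 = 100111011
0x2A = 000101010
→ XOR → 100010001 = 273
→ shifted left by 3 (mod 2^9) → 010001000 = 136
→ shifted right by 2 → 000100010 = 34
0x17E = 101111110
→ AND → 000100010 = 34

34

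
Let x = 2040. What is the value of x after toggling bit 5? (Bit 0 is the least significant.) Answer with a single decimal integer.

x = 11111111000
bit 5 is currently 1; toggle it via x ^ (1 << 5) = x ^ 32
→ 11111011000 = 2008

2008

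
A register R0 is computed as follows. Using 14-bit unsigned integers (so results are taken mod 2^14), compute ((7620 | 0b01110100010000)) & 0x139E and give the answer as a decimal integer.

4500

7620 = 01110111000100
0b01110100010000 = 01110100010000
→ | → 01110111010100 = 7636
0x139E = 01001110011110
→ & → 01000110010100 = 4500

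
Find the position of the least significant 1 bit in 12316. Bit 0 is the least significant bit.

12316 = 11000000011100
Trailing zeros: 2, so the lowest set bit is bit 2 (value 4).

2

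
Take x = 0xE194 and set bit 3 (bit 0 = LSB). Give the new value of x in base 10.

x = 1110000110010100
bit 3 is currently 0; set it via x | (1 << 3) = x | 8
→ 1110000110011100 = 57756

57756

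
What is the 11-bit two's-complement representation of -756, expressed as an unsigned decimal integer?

1292

756 in 11 bits: 01011110100
Invert: 10100001011
Add 1:  10100001100 = 1292
(Check: 2^11 - 756 = 2048 - 756 = 1292.)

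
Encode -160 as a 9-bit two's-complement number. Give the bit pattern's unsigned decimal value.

352

160 in 9 bits: 010100000
Invert: 101011111
Add 1:  101100000 = 352
(Check: 2^9 - 160 = 512 - 160 = 352.)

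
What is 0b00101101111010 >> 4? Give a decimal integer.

x = 101101111010
shift right by 4 → 000010110111 = 183
(equivalently, floor(2938 / 16))

183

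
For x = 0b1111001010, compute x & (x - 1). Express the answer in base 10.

x = 1111001010 = 970
x - 1 = 1111001001
AND   = 1111001000 = 968
(x & (x - 1) clears the lowest set bit of x.)

968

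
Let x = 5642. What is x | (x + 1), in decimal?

5643

x = 1011000001010 = 5642
x + 1 = 1011000001011
OR    = 1011000001011 = 5643
(x | (x + 1) sets the lowest cleared bit.)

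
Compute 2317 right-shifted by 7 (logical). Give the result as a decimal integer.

2317 = 100100001101
shift right by 7 → 000000010010 = 18
(equivalently, floor(2317 / 128))

18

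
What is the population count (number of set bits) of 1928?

5

1928 = 11110001000
Count the 1s: 1 + 1 + 1 + 1 + 1 = 5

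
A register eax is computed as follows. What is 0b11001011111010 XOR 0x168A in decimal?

a = 11001011111010
0x168A = 01011010001010
XOR → 10010001110000 = 9328

9328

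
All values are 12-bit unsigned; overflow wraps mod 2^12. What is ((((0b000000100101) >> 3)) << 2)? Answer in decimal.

0b000000100101 = 000000100101
→ >> 3 → 000000000100 = 4
→ << 2 (mod 2^12) → 000000010000 = 16

16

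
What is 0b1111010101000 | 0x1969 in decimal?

8169

a = 1111010101000
0x1969 = 1100101101001
 OR → 1111111101001 = 8169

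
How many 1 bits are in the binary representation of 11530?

6

11530 = 10110100001010
Count the 1s: 1 + 1 + 1 + 1 + 1 + 1 = 6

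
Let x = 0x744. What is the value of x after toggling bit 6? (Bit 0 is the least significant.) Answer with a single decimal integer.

x = 11101000100
bit 6 is currently 1; toggle it via x ^ (1 << 6) = x ^ 64
→ 11100000100 = 1796

1796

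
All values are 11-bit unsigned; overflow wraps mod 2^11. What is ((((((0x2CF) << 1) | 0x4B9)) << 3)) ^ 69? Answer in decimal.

1469

0x2CF = 01011001111
→ << 1 (mod 2^11) → 10110011110 = 1438
0x4B9 = 10010111001
→ | → 10110111111 = 1471
→ << 3 (mod 2^11) → 10111111000 = 1528
69 = 00001000101
→ ^ → 10110111101 = 1469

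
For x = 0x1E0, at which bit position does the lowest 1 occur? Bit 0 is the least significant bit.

5

0x1E0 = 111100000
Trailing zeros: 5, so the lowest set bit is bit 5 (value 32).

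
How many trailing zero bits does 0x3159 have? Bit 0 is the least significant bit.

0x3159 = 11000101011001
Trailing zeros: 0, so the lowest set bit is bit 0 (value 1).

0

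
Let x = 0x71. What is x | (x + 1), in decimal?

115

x = 1110001 = 113
x + 1 = 1110010
OR    = 1110011 = 115
(x | (x + 1) sets the lowest cleared bit.)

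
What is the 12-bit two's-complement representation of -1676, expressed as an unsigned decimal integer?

2420

1676 in 12 bits: 011010001100
Invert: 100101110011
Add 1:  100101110100 = 2420
(Check: 2^12 - 1676 = 4096 - 1676 = 2420.)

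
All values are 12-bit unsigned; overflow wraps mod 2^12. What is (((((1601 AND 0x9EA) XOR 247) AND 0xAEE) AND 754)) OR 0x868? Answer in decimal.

1601 = 011001000001
0x9EA = 100111101010
→ AND → 000001000000 = 64
247 = 000011110111
→ XOR → 000010110111 = 183
0xAEE = 101011101110
→ AND → 000010100110 = 166
754 = 001011110010
→ AND → 000010100010 = 162
0x868 = 100001101000
→ OR → 100011101010 = 2282

2282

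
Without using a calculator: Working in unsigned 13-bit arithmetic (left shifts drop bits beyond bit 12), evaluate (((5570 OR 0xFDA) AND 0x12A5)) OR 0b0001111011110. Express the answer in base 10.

5086

5570 = 1010111000010
0xFDA = 0111111011010
→ OR → 1111111011010 = 8154
0x12A5 = 1001010100101
→ AND → 1001010000000 = 4736
0b0001111011110 = 0001111011110
→ OR → 1001111011110 = 5086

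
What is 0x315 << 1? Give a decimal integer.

1578

0x315 = 01100010101
shift left by 1 → 11000101010 = 1578
(equivalently, 789 × 2^1 = 789 × 2)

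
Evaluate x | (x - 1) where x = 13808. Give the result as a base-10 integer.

13823

x = 11010111110000 = 13808
x - 1 = 11010111101111
OR    = 11010111111111 = 13823
(x | (x - 1) sets all bits below the lowest set bit.)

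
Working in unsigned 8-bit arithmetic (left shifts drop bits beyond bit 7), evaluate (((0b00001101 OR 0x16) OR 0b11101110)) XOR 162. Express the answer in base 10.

0b00001101 = 00001101
0x16 = 00010110
→ OR → 00011111 = 31
0b11101110 = 11101110
→ OR → 11111111 = 255
162 = 10100010
→ XOR → 01011101 = 93

93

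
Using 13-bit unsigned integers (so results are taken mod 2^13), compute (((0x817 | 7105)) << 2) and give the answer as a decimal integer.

3932

0x817 = 0100000010111
7105 = 1101111000001
→ | → 1101111010111 = 7127
→ << 2 (mod 2^13) → 0111101011100 = 3932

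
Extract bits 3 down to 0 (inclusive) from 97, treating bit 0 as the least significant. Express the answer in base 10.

v = 001100001
Shift right by 0: 001100001
Mask low 4 bits: 0001 = 1

1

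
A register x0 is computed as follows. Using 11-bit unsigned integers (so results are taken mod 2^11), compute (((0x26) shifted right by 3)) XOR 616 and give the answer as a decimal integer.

0x26 = 00000100110
→ shifted right by 3 → 00000000100 = 4
616 = 01001101000
→ XOR → 01001101100 = 620

620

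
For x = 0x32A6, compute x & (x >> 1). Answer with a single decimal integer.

x = 11001010100110 = 12966
x>>1 = 01100101010011
AND  = 01000000000010 = 4098
(x & (x >> 1) has a 1 wherever x has two consecutive 1 bits.)

4098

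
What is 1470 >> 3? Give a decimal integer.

183

1470 = 10110111110
shift right by 3 → 00010110111 = 183
(equivalently, floor(1470 / 8))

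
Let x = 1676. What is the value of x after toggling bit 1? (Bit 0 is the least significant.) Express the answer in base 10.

x = 11010001100
bit 1 is currently 0; toggle it via x ^ (1 << 1) = x ^ 2
→ 11010001110 = 1678

1678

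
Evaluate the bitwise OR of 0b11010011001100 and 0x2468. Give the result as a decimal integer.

13548

a = 11010011001100
0x2468 = 10010001101000
 OR → 11010011101100 = 13548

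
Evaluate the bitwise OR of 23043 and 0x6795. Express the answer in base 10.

32663

23043 = 101101000000011
0x6795 = 110011110010101
 OR → 111111110010111 = 32663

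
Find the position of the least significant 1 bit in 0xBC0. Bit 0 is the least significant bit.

0xBC0 = 101111000000
Trailing zeros: 6, so the lowest set bit is bit 6 (value 64).

6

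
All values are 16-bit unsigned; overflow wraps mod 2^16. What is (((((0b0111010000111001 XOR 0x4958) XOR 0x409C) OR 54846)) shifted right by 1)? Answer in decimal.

32767

0b0111010000111001 = 0111010000111001
0x4958 = 0100100101011000
→ XOR → 0011110101100001 = 15713
0x409C = 0100000010011100
→ XOR → 0111110111111101 = 32253
54846 = 1101011000111110
→ OR → 1111111111111111 = 65535
→ shifted right by 1 → 0111111111111111 = 32767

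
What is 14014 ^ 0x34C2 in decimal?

636

14014 = 11011010111110
0x34C2 = 11010011000010
XOR → 00001001111100 = 636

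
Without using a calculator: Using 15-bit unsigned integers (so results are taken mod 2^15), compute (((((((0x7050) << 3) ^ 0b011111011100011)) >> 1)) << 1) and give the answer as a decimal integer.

15458

0x7050 = 111000001010000
→ << 3 (mod 2^15) → 000001010000000 = 640
0b011111011100011 = 011111011100011
→ ^ → 011110001100011 = 15459
→ >> 1 → 001111000110001 = 7729
→ << 1 (mod 2^15) → 011110001100010 = 15458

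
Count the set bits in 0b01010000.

2

n = 1010000
Count the 1s: 1 + 1 = 2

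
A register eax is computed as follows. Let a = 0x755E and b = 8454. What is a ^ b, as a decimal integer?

21592

0x755E = 111010101011110
8454 = 010000100000110
XOR → 101010001011000 = 21592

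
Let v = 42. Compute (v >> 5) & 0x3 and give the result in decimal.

v = 0000101010
Shift right by 5: 00001
Mask low 2 bits: 01 = 1

1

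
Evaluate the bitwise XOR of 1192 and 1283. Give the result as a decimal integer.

1192 = 10010101000
1283 = 10100000011
XOR → 00110101011 = 427

427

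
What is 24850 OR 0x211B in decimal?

24859

24850 = 110000100010010
0x211B = 010000100011011
 OR → 110000100011011 = 24859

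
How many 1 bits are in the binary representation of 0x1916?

6

0x1916 = 1100100010110
Count the 1s: 1 + 1 + 1 + 1 + 1 + 1 = 6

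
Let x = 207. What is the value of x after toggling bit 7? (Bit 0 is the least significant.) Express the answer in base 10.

x = 011001111
bit 7 is currently 1; toggle it via x ^ (1 << 7) = x ^ 128
→ 001001111 = 79

79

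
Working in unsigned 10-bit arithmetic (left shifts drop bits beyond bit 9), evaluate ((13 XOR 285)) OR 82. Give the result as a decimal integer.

13 = 0000001101
285 = 0100011101
→ XOR → 0100010000 = 272
82 = 0001010010
→ OR → 0101010010 = 338

338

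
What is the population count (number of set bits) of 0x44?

2

0x44 = 1000100
Count the 1s: 1 + 1 = 2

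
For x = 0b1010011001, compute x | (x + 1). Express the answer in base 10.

667

x = 1010011001 = 665
x + 1 = 1010011010
OR    = 1010011011 = 667
(x | (x + 1) sets the lowest cleared bit.)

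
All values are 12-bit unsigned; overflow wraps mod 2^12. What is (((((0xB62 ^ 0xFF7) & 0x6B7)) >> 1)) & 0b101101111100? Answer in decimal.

0xB62 = 101101100010
0xFF7 = 111111110111
→ ^ → 010010010101 = 1173
0x6B7 = 011010110111
→ & → 010010010101 = 1173
→ >> 1 → 001001001010 = 586
0b101101111100 = 101101111100
→ & → 001001001000 = 584

584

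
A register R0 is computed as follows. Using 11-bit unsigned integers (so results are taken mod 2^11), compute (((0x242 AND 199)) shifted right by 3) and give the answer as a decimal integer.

8

0x242 = 01001000010
199 = 00011000111
→ AND → 00001000010 = 66
→ shifted right by 3 → 00000001000 = 8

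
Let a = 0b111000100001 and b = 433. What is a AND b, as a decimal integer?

33

a = 111000100001
433 = 000110110001
AND → 000000100001 = 33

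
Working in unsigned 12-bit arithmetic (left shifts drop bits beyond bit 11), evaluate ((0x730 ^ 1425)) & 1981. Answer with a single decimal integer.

0x730 = 011100110000
1425 = 010110010001
→ ^ → 001010100001 = 673
1981 = 011110111101
→ & → 001010100001 = 673

673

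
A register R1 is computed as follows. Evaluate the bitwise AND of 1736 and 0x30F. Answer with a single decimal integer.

1736 = 11011001000
0x30F = 01100001111
AND → 01000001000 = 520

520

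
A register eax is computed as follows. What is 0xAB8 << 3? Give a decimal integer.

0xAB8 = 000101010111000
shift left by 3 → 101010111000000 = 21952
(equivalently, 2744 × 2^3 = 2744 × 8)

21952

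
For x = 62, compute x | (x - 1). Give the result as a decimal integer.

63

x = 111110 = 62
x - 1 = 111101
OR    = 111111 = 63
(x | (x - 1) sets all bits below the lowest set bit.)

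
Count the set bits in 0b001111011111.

n = 1111011111
Count the 1s: 1 + 1 + 1 + 1 + 1 + 1 + 1 + 1 + 1 = 9

9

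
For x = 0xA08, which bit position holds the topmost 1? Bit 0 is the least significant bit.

11

0xA08 = 101000001000
The topmost 1 is at position 11 (since 2^11 = 2048 ≤ 2568 < 4096).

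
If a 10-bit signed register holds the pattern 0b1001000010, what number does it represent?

-446

pattern = 1001000010 (MSB is 1 ⇒ negative)
Invert: 0110111101, add 1 → 0110111110 = 446, so the value is -446.
(Equivalently: 578 - 2^10 = 578 - 1024 = -446.)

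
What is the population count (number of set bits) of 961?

961 = 1111000001
Count the 1s: 1 + 1 + 1 + 1 + 1 = 5

5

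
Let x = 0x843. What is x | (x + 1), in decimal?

2119

x = 100001000011 = 2115
x + 1 = 100001000100
OR    = 100001000111 = 2119
(x | (x + 1) sets the lowest cleared bit.)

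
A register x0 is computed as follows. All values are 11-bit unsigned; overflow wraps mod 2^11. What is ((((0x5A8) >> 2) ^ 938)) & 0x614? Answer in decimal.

512

0x5A8 = 10110101000
→ >> 2 → 00101101010 = 362
938 = 01110101010
→ ^ → 01011000000 = 704
0x614 = 11000010100
→ & → 01000000000 = 512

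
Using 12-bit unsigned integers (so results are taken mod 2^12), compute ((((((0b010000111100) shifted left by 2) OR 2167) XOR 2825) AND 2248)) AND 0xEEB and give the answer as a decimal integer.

200

0b010000111100 = 010000111100
→ shifted left by 2 (mod 2^12) → 000011110000 = 240
2167 = 100001110111
→ OR → 100011110111 = 2295
2825 = 101100001001
→ XOR → 001111111110 = 1022
2248 = 100011001000
→ AND → 000011001000 = 200
0xEEB = 111011101011
→ AND → 000011001000 = 200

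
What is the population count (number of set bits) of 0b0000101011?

n = 101011
Count the 1s: 1 + 1 + 1 + 1 = 4

4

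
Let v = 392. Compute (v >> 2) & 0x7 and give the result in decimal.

2

v = 0110001000
Shift right by 2: 01100010
Mask low 3 bits: 010 = 2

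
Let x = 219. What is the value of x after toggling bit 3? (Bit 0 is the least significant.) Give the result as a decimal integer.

x = 011011011
bit 3 is currently 1; toggle it via x ^ (1 << 3) = x ^ 8
→ 011010011 = 211

211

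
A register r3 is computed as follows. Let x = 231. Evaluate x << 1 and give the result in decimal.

231 = 011100111
shift left by 1 → 111001110 = 462
(equivalently, 231 × 2^1 = 231 × 2)

462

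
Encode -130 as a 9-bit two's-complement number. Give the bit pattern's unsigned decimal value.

130 in 9 bits: 010000010
Invert: 101111101
Add 1:  101111110 = 382
(Check: 2^9 - 130 = 512 - 130 = 382.)

382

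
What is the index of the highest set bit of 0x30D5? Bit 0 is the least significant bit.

13

0x30D5 = 11000011010101
The topmost 1 is at position 13 (since 2^13 = 8192 ≤ 12501 < 16384).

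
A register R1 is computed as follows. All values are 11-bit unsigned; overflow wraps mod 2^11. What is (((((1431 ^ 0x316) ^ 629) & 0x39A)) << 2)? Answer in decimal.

1431 = 10110010111
0x316 = 01100010110
→ ^ → 11010000001 = 1665
629 = 01001110101
→ ^ → 10011110100 = 1268
0x39A = 01110011010
→ & → 00010010000 = 144
→ << 2 (mod 2^11) → 01001000000 = 576

576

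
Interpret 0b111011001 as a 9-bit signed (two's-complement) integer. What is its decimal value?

-39

pattern = 111011001 (MSB is 1 ⇒ negative)
Invert: 000100110, add 1 → 000100111 = 39, so the value is -39.
(Equivalently: 473 - 2^9 = 473 - 512 = -39.)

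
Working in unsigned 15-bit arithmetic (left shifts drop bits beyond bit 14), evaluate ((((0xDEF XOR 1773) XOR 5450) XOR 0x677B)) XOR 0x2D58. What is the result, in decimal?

0xDEF = 000110111101111
1773 = 000011011101101
→ XOR → 000101100000010 = 2818
5450 = 001010101001010
→ XOR → 001111001001000 = 7752
0x677B = 110011101111011
→ XOR → 111100100110011 = 31027
0x2D58 = 010110101011000
→ XOR → 101010001101011 = 21611

21611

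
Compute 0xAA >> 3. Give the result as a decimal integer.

0xAA = 10101010
shift right by 3 → 00010101 = 21
(equivalently, floor(170 / 8))

21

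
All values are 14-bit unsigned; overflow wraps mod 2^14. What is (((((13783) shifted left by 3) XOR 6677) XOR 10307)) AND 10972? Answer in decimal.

13783 = 11010111010111
→ shifted left by 3 (mod 2^14) → 10111010111000 = 11960
6677 = 01101000010101
→ XOR → 11010010101101 = 13485
10307 = 10100001000011
→ XOR → 01110011101110 = 7406
10972 = 10101011011100
→ AND → 00100011001100 = 2252

2252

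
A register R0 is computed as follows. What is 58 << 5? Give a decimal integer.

58 = 00000111010
shift left by 5 → 11101000000 = 1856
(equivalently, 58 × 2^5 = 58 × 32)

1856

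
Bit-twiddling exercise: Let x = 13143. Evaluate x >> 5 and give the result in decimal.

13143 = 11001101010111
shift right by 5 → 00000110011010 = 410
(equivalently, floor(13143 / 32))

410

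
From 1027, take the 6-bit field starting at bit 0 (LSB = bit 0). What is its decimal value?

3

v = 0010000000011
Shift right by 0: 0010000000011
Mask low 6 bits: 000011 = 3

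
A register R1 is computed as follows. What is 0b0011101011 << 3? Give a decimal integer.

x = 00011101011
shift left by 3 → 11101011000 = 1880
(equivalently, 235 × 2^3 = 235 × 8)

1880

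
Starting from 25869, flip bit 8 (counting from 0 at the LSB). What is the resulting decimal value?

x = 0110010100001101
bit 8 is currently 1; toggle it via x ^ (1 << 8) = x ^ 256
→ 0110010000001101 = 25613

25613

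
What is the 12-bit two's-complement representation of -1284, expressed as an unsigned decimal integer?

1284 in 12 bits: 010100000100
Invert: 101011111011
Add 1:  101011111100 = 2812
(Check: 2^12 - 1284 = 4096 - 1284 = 2812.)

2812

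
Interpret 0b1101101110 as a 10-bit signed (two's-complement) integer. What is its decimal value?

-146

pattern = 1101101110 (MSB is 1 ⇒ negative)
Invert: 0010010001, add 1 → 0010010010 = 146, so the value is -146.
(Equivalently: 878 - 2^10 = 878 - 1024 = -146.)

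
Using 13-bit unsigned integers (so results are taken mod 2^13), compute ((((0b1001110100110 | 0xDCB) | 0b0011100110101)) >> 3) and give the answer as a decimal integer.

1023

0b1001110100110 = 1001110100110
0xDCB = 0110111001011
→ | → 1111111101111 = 8175
0b0011100110101 = 0011100110101
→ | → 1111111111111 = 8191
→ >> 3 → 0001111111111 = 1023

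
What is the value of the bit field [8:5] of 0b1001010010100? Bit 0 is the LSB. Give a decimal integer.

v = 1001010010100
Shift right by 5: 10010100
Mask low 4 bits: 0100 = 4

4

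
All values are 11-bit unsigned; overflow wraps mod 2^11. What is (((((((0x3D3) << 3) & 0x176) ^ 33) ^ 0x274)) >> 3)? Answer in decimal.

72

0x3D3 = 01111010011
→ << 3 (mod 2^11) → 11010011000 = 1688
0x176 = 00101110110
→ & → 00000010000 = 16
33 = 00000100001
→ ^ → 00000110001 = 49
0x274 = 01001110100
→ ^ → 01001000101 = 581
→ >> 3 → 00001001000 = 72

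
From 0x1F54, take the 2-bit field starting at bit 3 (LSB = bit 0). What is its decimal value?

v = 1111101010100
Shift right by 3: 1111101010
Mask low 2 bits: 10 = 2

2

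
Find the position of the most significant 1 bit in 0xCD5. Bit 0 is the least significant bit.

0xCD5 = 110011010101
The topmost 1 is at position 11 (since 2^11 = 2048 ≤ 3285 < 4096).

11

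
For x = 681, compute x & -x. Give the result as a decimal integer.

1

x = 1010101001 = 681
-x (two's complement) = …0101010111
AND   = 0000000001 = 1
(x & -x isolates the lowest set bit of x.)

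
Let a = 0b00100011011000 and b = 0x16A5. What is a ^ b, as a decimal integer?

a = 0100011011000
0x16A5 = 1011010100101
XOR → 1111001111101 = 7805

7805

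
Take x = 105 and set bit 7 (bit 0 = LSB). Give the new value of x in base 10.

233

x = 001101001
bit 7 is currently 0; set it via x | (1 << 7) = x | 128
→ 011101001 = 233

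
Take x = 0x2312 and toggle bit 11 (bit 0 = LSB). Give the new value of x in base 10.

x = 010001100010010
bit 11 is currently 0; toggle it via x ^ (1 << 11) = x ^ 2048
→ 010101100010010 = 11026

11026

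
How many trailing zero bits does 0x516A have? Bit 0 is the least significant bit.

1

0x516A = 101000101101010
Trailing zeros: 1, so the lowest set bit is bit 1 (value 2).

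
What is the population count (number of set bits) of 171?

171 = 10101011
Count the 1s: 1 + 1 + 1 + 1 + 1 = 5

5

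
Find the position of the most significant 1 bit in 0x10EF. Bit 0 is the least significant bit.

12

0x10EF = 1000011101111
The topmost 1 is at position 12 (since 2^12 = 4096 ≤ 4335 < 8192).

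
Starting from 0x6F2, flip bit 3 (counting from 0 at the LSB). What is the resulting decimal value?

x = 011011110010
bit 3 is currently 0; toggle it via x ^ (1 << 3) = x ^ 8
→ 011011111010 = 1786

1786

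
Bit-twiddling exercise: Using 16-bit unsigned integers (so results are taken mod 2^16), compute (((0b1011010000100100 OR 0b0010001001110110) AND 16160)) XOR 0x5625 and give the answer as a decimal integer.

24581

0b1011010000100100 = 1011010000100100
0b0010001001110110 = 0010001001110110
→ OR → 1011011001110110 = 46710
16160 = 0011111100100000
→ AND → 0011011000100000 = 13856
0x5625 = 0101011000100101
→ XOR → 0110000000000101 = 24581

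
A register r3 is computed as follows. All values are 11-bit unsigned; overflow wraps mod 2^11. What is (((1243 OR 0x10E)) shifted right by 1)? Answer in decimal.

751

1243 = 10011011011
0x10E = 00100001110
→ OR → 10111011111 = 1503
→ shifted right by 1 → 01011101111 = 751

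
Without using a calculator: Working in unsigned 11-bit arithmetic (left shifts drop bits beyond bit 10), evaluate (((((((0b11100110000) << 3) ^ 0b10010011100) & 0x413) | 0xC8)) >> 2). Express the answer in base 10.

0b11100110000 = 11100110000
→ << 3 (mod 2^11) → 00110000000 = 384
0b10010011100 = 10010011100
→ ^ → 10100011100 = 1308
0x413 = 10000010011
→ & → 10000010000 = 1040
0xC8 = 00011001000
→ | → 10011011000 = 1240
→ >> 2 → 00100110110 = 310

310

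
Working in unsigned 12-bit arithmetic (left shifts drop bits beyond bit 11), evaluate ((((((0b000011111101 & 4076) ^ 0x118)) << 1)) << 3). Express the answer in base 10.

3904

0b000011111101 = 000011111101
4076 = 111111101100
→ & → 000011101100 = 236
0x118 = 000100011000
→ ^ → 000111110100 = 500
→ << 1 (mod 2^12) → 001111101000 = 1000
→ << 3 (mod 2^12) → 111101000000 = 3904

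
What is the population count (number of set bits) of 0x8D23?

7

0x8D23 = 1000110100100011
Count the 1s: 1 + 1 + 1 + 1 + 1 + 1 + 1 = 7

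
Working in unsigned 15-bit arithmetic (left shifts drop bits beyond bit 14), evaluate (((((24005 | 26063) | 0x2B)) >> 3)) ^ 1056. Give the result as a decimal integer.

24005 = 101110111000101
26063 = 110010111001111
→ | → 111110111001111 = 32207
0x2B = 000000000101011
→ | → 111110111101111 = 32239
→ >> 3 → 000111110111101 = 4029
1056 = 000010000100000
→ ^ → 000101110011101 = 2973

2973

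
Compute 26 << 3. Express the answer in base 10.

208

26 = 00011010
shift left by 3 → 11010000 = 208
(equivalently, 26 × 2^3 = 26 × 8)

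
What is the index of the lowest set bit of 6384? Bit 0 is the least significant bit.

6384 = 1100011110000
Trailing zeros: 4, so the lowest set bit is bit 4 (value 16).

4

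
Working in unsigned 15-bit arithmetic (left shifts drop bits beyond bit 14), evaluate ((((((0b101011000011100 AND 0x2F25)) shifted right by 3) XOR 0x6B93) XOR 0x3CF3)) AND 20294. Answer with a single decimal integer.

0b101011000011100 = 101011000011100
0x2F25 = 010111100100101
→ AND → 000011000000100 = 1540
→ shifted right by 3 → 000000011000000 = 192
0x6B93 = 110101110010011
→ XOR → 110101101010011 = 27475
0x3CF3 = 011110011110011
→ XOR → 101011110100000 = 22432
20294 = 100111101000110
→ AND → 100011100000000 = 18176

18176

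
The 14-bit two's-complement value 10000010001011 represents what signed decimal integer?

-8053

pattern = 10000010001011 (MSB is 1 ⇒ negative)
Invert: 01111101110100, add 1 → 01111101110101 = 8053, so the value is -8053.
(Equivalently: 8331 - 2^14 = 8331 - 16384 = -8053.)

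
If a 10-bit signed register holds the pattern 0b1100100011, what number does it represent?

-221

pattern = 1100100011 (MSB is 1 ⇒ negative)
Invert: 0011011100, add 1 → 0011011101 = 221, so the value is -221.
(Equivalently: 803 - 2^10 = 803 - 1024 = -221.)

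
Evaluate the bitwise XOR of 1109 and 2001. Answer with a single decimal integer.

1109 = 10001010101
2001 = 11111010001
XOR → 01110000100 = 900

900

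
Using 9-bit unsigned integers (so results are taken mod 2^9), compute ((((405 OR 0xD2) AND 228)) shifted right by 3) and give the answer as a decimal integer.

405 = 110010101
0xD2 = 011010010
→ OR → 111010111 = 471
228 = 011100100
→ AND → 011000100 = 196
→ shifted right by 3 → 000011000 = 24

24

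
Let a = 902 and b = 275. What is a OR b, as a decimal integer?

919

902 = 1110000110
275 = 0100010011
 OR → 1110010111 = 919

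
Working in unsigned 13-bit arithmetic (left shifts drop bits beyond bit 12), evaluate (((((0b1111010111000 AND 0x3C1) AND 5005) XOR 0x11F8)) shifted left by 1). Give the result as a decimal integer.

1776

0b1111010111000 = 1111010111000
0x3C1 = 0001111000001
→ AND → 0001010000000 = 640
5005 = 1001110001101
→ AND → 0001010000000 = 640
0x11F8 = 1000111111000
→ XOR → 1001101111000 = 4984
→ shifted left by 1 (mod 2^13) → 0011011110000 = 1776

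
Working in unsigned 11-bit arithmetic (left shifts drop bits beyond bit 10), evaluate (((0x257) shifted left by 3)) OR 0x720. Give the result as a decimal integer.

0x257 = 01001010111
→ shifted left by 3 (mod 2^11) → 01010111000 = 696
0x720 = 11100100000
→ OR → 11110111000 = 1976

1976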